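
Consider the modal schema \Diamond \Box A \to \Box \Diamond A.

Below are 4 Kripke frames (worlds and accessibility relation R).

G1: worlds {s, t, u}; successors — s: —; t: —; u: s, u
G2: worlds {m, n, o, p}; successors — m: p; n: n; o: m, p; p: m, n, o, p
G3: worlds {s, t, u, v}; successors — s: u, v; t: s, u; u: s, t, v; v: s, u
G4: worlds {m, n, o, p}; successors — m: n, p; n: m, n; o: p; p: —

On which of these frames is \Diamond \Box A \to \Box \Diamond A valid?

The schema corresponds to convergence: \forall x \forall y \forall z (Rxy \wedge Rxz \to \exists w (Ryw \wedge Rzw)).
G1: fails — Rus and Rus but s and s have no common successor.
G2: fails — Rpm and Rpn but m and n have no common successor.
G3: holds.
G4: fails — Rmn and Rmp but n and p have no common successor.

G3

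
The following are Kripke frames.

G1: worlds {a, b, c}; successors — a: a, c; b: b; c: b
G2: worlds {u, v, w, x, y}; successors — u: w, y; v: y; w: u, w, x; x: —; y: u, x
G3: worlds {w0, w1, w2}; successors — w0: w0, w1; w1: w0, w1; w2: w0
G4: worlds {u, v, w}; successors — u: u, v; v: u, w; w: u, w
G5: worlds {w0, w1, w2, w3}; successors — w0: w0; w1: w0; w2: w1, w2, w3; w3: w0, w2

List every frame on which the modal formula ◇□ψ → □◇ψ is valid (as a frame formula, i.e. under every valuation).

Frame correspondent (Sahlqvist): ∀x ∀y ∀z (Rxy ∧ Rxz → ∃w (Ryw ∧ Rzw)) — i.e. convergence.
G1: fails — Raa and Rac but a and c have no common successor.
G2: fails — Rww and Rwx but w and x have no common successor.
G3: ✓.
G4: ✓.
G5: fails — Rw2w2 and Rw2w1 but w2 and w1 have no common successor.
Valid on: G3, G4.

G3, G4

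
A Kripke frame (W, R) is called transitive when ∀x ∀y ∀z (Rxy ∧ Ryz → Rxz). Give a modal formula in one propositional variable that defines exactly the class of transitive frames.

This is transitivity; the standard corresponding axiom is 4: □p → □□p.
Suppose □p→□□p is valid. Take Rxy, Ryz and set V(p)={w : Rxw}. Then □p at x, so □□p at x, so □p at y, so p at z, i.e. Rxz.

□p → □□p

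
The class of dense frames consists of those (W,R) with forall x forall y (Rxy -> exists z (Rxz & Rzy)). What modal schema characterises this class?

□□s → □s

The condition is density. The C4 schema □□s → □s defines it.
Suppose □□s→□s is valid. Take Rxy and set V(s)={w : xR²w}. Then □□s at x, so □s at x, so s at y, i.e. ∃z(Rxz∧Rzy).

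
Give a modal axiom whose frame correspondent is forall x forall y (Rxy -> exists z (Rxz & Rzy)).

The condition is density. The C4 schema □□s → □s defines it.

□□s → □s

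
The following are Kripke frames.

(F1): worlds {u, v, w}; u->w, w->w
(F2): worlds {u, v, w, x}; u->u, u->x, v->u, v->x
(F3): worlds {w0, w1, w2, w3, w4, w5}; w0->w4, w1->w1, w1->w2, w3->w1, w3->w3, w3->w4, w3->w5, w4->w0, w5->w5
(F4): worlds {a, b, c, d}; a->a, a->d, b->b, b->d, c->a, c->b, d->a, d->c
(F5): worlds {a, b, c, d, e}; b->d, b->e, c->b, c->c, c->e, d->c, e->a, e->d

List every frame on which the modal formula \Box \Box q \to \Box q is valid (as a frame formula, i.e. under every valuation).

The schema corresponds to density: \forall x \forall y (Rxy \to \exists z (Rxz \wedge Rzy)).
(F1): ✓.
(F2): ✓.
(F3): fails — Rw0w4 but no z with Rw0z and Rzw4.
(F4): fails — Rdc but no z with Rdz and Rzc.
(F5): fails — Rea but no z with Rez and Rza.
Valid on: (F1), (F2).

(F1), (F2)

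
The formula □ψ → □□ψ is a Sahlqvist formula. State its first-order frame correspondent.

Suppose □ψ→□□ψ is valid. Take Rxy, Ryz and set V(ψ)={w : Rxw}. Then □ψ at x, so □□ψ at x, so □ψ at y, so ψ at z, i.e. Rxz.
The converse is a direct semantic check.
So the correspondent is transitivity.

transitivity: ∀x ∀y ∀z (Rxy ∧ Ryz → Rxz)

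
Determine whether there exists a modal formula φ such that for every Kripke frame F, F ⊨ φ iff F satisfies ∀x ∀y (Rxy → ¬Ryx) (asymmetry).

Any modally definable frame class is closed under surjective bounded morphisms.
The 5-cycle (worlds 0,1,2,3,4 with 0→1→2→3→4→0) is asymmetric. Mapping every world to a single reflexive point • is a surjective bounded morphism, and the reflexive point is not asymmetric (R•• but asymmetry requires ¬R••).
Hence asymmetry is not modally definable.

Not definable by any modal formula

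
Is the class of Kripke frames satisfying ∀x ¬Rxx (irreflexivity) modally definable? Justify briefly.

Any modally definable frame class is closed under surjective bounded morphisms.
The 3-cycle (worlds 0,1,2 with 0→1→2→0) is irreflexive, and the map sending every world to a single reflexive point • is a surjective bounded morphism (forth: every edge maps to (•,•); back: every world has a successor). So any modal formula valid on the 3-cycle is also valid on the reflexive point, which is not irreflexive.
So the class is not modally definable.

No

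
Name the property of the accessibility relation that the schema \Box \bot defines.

Emptiness of R

This is the Ver axiom.
It corresponds to emptiness of R: \forall x \forall y \neg Rxy.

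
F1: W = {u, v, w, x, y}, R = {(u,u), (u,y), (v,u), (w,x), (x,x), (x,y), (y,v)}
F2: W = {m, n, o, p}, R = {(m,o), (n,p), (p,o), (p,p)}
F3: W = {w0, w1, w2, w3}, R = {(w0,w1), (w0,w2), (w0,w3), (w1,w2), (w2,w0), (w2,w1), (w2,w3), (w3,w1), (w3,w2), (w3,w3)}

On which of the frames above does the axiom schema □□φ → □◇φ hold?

F1, F3

Frame correspondent (Sahlqvist): ∀x ∀z (xRz → ∃w (xR²w ∧ zRw)) — i.e. a generalized confluence (Geach) condition.
F1: condition met.
F2: fails — mRo but no w with mR²w and oRw.
F3: condition met.
Valid on: F1, F3.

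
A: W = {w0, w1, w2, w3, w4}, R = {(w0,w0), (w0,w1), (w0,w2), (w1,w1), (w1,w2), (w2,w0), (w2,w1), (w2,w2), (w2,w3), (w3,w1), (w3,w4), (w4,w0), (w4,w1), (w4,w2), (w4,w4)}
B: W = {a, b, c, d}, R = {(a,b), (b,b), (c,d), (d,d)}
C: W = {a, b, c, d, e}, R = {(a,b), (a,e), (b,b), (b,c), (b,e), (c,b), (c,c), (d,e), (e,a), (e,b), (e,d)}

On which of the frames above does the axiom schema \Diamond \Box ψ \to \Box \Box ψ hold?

Frame correspondent (Sahlqvist): \forall x \forall y \forall z ((xRy \wedge x R^2 z) \to \exists w (yRw \wedge z = w)) — i.e. a generalized confluence (Geach) condition.
A: fails — w0Rw0, w0R²w3 but no w with w0Rw and w3=w.
B: holds.
C: fails — aRb, aR²a but no w with bRw and a=w.
Valid on: B.

B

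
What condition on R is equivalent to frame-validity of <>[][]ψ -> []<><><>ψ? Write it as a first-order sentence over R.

This is a Sahlqvist (Geach-type) schema ◇^1□^2ψ → □^1◇^3ψ.
Minimal-valuation argument: fix x; take any y with xR^1y and any z with xR^1z. Set V(ψ) to the set of worlds R-reachable from y in exactly 2 steps. Then □^2ψ holds at y, so the antecedent holds at x; validity forces ◇^3ψ at z, giving a w with zR^3w and yR^2w.
First-order correspondent: forall x forall y forall z ((xRy & xRz) -> exists w (y R^2 w & z R^3 w)).

forall x forall y forall z ((xRy & xRz) -> exists w (y R^2 w & z R^3 w))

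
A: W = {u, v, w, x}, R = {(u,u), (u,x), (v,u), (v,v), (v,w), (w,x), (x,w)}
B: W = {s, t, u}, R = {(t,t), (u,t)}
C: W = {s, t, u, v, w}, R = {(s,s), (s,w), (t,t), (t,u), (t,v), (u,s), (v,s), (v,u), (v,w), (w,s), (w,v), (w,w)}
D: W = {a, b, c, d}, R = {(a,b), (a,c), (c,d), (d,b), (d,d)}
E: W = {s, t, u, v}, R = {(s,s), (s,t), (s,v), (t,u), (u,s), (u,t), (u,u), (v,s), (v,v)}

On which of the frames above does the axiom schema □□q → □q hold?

Frame correspondent (Sahlqvist): ∀x ∀y (Rxy → ∃z (Rxz ∧ Rzy)) — i.e. density.
A: fails — Rxw but no z with Rxz and Rzw.
B: satisfies the condition.
C: fails — Rvu but no z with Rvz and Rzu.
D: fails — Rab but no z with Raz and Rzb.
E: satisfies the condition.
Valid on: B, E.

B, E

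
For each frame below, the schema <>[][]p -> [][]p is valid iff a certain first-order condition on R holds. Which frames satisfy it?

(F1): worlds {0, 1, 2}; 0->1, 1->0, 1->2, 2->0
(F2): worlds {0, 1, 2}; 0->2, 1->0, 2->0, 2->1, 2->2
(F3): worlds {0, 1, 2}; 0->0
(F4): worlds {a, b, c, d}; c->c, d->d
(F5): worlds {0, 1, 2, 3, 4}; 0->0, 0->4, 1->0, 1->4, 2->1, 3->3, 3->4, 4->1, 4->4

The schema corresponds to a generalized confluence (Geach) condition: forall x forall y forall z ((xRy & x R^2 z) -> exists w (y R^2 w & z = w)).
(F1): fails — 0R1, 0R²2 but no w with 1R²w and 2=w.
(F2): fails — 2R1, 2R²0 but no w with 1R²w and 0=w.
(F3): condition met.
(F4): condition met.
(F5): fails — 3R4, 3R²3 but no w with 4R²w and 3=w.
Valid on: (F3), (F4).

(F3), (F4)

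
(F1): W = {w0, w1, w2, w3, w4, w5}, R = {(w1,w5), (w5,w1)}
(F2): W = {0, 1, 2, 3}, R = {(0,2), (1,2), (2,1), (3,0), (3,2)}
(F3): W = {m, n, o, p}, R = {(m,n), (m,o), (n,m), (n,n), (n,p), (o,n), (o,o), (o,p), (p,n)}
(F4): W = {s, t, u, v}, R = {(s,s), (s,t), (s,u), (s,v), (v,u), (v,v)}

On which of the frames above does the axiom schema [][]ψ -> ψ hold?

The schema corresponds to a generalized confluence (Geach) condition: forall x exists w (x R^2 w & x = w).
(F1): fails — at w0 but no w with w0R²w and w0=w.
(F2): fails — at 0 but no w with 0R²w and 0=w.
(F3): condition met.
(F4): fails — at t but no w with tR²w and t=w.
Valid on: (F3).

(F3)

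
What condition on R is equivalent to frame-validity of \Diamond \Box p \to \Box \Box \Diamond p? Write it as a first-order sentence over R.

This is a Sahlqvist (Geach-type) schema ◇^1□^1p → □^2◇^1p.
Minimal-valuation argument: fix x; take any y with xR^1y and any z with xR^2z. Set V(p) to the set of worlds R-reachable from y in exactly 1 step. Then □^1p holds at y, so the antecedent holds at x; validity forces ◇^1p at z, giving a w with zR^1w and yR^1w.
First-order correspondent: \forall x \forall y \forall z ((xRy \wedge x R^2 z) \to \exists w (yRw \wedge zRw)).

\forall x \forall y \forall z ((xRy \wedge x R^2 z) \to \exists w (yRw \wedge zRw))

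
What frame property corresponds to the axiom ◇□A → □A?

This is frame-equivalent to ◇A → □◇A (substitute ¬A for A and contrapose).
Suppose ◇A→□◇A is valid. Take Rxy, Rxz and set V(A)={y}. Then ◇A at x, so □◇A at x, so ◇A at z, so some w with Rzw has A; w=y, i.e. Rzy. By symmetry of the argument, Ryz.

the Euclidean property: ∀x ∀y ∀z (Rxy ∧ Rxz → Ryz)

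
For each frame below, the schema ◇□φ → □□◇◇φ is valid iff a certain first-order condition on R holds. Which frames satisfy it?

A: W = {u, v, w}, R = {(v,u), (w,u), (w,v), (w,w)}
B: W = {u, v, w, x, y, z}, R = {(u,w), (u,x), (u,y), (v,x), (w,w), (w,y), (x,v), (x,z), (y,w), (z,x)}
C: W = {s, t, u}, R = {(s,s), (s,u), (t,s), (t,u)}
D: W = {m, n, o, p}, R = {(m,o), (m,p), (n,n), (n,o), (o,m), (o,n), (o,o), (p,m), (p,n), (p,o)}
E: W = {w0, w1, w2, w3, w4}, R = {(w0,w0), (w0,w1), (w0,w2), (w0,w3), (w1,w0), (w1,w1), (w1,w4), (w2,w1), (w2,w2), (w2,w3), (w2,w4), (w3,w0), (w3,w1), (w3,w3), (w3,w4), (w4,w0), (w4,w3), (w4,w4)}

The schema corresponds to a generalized confluence (Geach) condition: ∀x ∀y ∀z ((xRy ∧ xR²z) → ∃w (yRw ∧ zR²w)).
A: fails — wRu, wR²u but no t with uRt and uR²t.
B: fails — uRw, uR²v but no t with wRt and vR²t.
C: fails — sRs, sR²u but no w with sRw and uR²w.
D: condition met.
E: condition met.
Valid on: D, E.

D, E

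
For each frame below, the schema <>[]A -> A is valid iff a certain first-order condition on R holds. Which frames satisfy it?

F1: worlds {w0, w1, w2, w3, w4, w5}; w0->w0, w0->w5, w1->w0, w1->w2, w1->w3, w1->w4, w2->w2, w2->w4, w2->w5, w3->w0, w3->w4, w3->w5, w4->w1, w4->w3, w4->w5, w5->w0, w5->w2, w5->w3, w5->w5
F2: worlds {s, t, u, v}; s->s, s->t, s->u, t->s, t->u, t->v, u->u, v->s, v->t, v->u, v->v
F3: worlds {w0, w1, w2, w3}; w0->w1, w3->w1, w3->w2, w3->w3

This is the axiom for symmetry; its first-order frame correspondent is forall x forall y (Rxy -> Ryx).
F1: fails — Rw1w3 but not Rw3w1.
F2: fails — Rvu but not Ruv.
F3: fails — Rw0w1 but not Rw1w0.

none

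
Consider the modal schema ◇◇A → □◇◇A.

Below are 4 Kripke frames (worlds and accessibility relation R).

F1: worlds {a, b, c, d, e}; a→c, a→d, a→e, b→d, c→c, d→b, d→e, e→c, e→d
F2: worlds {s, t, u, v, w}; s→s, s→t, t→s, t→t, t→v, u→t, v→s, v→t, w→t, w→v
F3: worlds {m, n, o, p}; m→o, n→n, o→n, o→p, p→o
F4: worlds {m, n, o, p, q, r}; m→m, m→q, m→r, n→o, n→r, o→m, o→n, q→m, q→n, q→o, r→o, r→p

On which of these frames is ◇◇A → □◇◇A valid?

F2

This is the axiom for a generalized confluence (Geach) condition; its first-order frame correspondent is ∀x ∀y ∀z ((xR²y ∧ xRz) → ∃w (y = w ∧ zR²w)).
F1: fails — aR²b, aRc but no w with b=w and cR²w.
F2: condition met.
F3: fails — mR²p, mRo but no w with p=w and oR²w.
F4: fails — mR²o, mRr but no w with o=w and rR²w.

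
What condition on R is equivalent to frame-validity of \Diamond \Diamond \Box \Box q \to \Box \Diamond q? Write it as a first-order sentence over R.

\forall x \forall y \forall z ((x R^2 y \wedge xRz) \to \exists w (y R^2 w \wedge zRw))

This is a Sahlqvist (Geach-type) schema ◇^2□^2q → □^1◇^1q.
Minimal-valuation argument: fix x; take any y with xR^2y and any z with xR^1z. Set V(q) to the set of worlds R-reachable from y in exactly 2 steps. Then □^2q holds at y, so the antecedent holds at x; validity forces ◇^1q at z, giving a w with zR^1w and yR^2w.
First-order correspondent: \forall x \forall y \forall z ((x R^2 y \wedge xRz) \to \exists w (y R^2 w \wedge zRw)).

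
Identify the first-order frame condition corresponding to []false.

This is the Ver axiom.
Its frame correspondent is emptiness of R — forall x forall y ~Rxy.

emptiness of R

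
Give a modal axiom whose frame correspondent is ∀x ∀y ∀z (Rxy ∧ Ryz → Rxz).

A defining formula is □q → □□q (the 4 axiom).

□q → □□q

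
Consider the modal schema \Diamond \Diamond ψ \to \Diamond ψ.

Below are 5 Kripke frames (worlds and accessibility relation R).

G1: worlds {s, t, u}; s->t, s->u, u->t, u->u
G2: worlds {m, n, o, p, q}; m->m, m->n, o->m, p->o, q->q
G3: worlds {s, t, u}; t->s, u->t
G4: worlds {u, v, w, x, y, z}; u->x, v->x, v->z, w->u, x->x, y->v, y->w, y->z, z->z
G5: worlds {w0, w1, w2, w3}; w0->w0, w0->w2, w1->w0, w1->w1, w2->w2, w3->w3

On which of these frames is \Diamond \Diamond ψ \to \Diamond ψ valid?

Frame correspondent (Sahlqvist): \forall x \forall y \forall z (Rxy \wedge Ryz \to Rxz) — i.e. transitivity.
G1: condition met.
G2: fails — Rom and Rmn but not Ron.
G3: fails — Rut and Rts but not Rus.
G4: fails — Rwu and Rux but not Rwx.
G5: fails — Rw1w0 and Rw0w2 but not Rw1w2.

G1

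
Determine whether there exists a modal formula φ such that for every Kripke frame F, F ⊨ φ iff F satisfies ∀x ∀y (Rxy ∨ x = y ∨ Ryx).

Not modally definable

If a class were modally definable it would be closed under disjoint unions (Goldblatt–Thomason).
Take 4 disjoint single-world reflexive frames: each is trivially connected, but their disjoint union has 4 worlds with no edge between distinct components, so it is not connected.
So the class is not modally definable.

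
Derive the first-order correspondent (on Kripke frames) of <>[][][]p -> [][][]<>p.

forall x forall y forall z ((xRy & x R^3 z) -> exists w (y R^3 w & zRw))

This is a Sahlqvist (Geach-type) schema ◇^1□^3p → □^3◇^1p.
Minimal-valuation argument: fix x; take any y with xR^1y and any z with xR^3z. Set V(p) to the set of worlds R-reachable from y in exactly 3 steps. Then □^3p holds at y, so the antecedent holds at x; validity forces ◇^1p at z, giving a w with zR^1w and yR^3w.
First-order correspondent: forall x forall y forall z ((xRy & x R^3 z) -> exists w (y R^3 w & zRw)).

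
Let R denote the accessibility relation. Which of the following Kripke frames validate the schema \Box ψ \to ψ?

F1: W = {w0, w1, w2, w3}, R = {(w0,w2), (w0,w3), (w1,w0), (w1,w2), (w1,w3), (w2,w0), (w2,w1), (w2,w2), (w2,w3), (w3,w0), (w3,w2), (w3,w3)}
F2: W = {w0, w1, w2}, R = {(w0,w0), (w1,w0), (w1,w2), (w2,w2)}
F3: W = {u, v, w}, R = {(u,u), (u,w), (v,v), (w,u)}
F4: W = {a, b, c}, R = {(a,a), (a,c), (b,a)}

none

Frame correspondent (Sahlqvist): \forall x Rxx — i.e. reflexivity.
F1: fails — world w0 does not see itself.
F2: fails — world w1 does not see itself.
F3: fails — world w does not see itself.
F4: fails — world b does not see itself.
Valid on no frame.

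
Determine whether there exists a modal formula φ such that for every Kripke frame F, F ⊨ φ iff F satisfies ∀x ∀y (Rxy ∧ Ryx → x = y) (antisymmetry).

No

Any modally definable frame class is closed under surjective bounded morphisms.
The 8-cycle (worlds a,b,c,d,e,f,g,h with a→b→c→d→e→f→g→h→a) is antisymmetric. Sending even-indexed worlds to • and odd-indexed worlds to ∘ is a surjective bounded morphism onto the two-world frame with •↔∘, which is not antisymmetric.
Hence antisymmetry is not modally definable.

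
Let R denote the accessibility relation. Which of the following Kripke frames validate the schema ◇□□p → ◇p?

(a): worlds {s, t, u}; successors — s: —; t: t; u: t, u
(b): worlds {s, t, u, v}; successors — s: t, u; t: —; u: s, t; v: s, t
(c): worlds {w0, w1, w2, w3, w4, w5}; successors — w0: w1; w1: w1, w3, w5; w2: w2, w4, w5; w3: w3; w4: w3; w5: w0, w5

(a)

The schema corresponds to a generalized confluence (Geach) condition: ∀x ∀y (xRy → ∃w (yR²w ∧ xRw)).
(a): satisfies the condition.
(b): fails — sRt but no w with tR²w and sRw.
(c): fails — w2Rw4 but no w with w4R²w and w2Rw.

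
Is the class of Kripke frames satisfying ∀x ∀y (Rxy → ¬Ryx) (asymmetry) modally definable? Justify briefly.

Any modally definable frame class is closed under surjective bounded morphisms.
The 3-cycle (worlds s,t,u with s→t→u→s) is asymmetric. Mapping every world to a single reflexive point • is a surjective bounded morphism, and the reflexive point is not asymmetric (R•• but asymmetry requires ¬R••).
So the class is not modally definable.

Not definable by any modal formula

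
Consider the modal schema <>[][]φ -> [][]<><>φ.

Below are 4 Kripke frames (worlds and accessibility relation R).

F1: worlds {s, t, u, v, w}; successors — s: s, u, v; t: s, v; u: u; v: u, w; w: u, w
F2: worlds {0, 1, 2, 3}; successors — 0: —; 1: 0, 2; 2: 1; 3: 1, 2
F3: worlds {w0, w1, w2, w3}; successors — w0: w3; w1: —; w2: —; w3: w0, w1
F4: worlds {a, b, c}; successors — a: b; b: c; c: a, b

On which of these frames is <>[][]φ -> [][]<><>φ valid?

F1

Frame correspondent (Sahlqvist): forall x forall y forall z ((xRy & x R^2 z) -> exists w (y R^2 w & z R^2 w)) — i.e. a generalized confluence (Geach) condition.
F1: satisfies the condition.
F2: fails — 1R0, 1R²1 but no w with 0R²w and 1R²w.
F3: fails — w0Rw3, w0R²w0 but no w with w3R²w and w0R²w.
F4: fails — cRa, cR²b but no w with aR²w and bR²w.
Valid on: F1.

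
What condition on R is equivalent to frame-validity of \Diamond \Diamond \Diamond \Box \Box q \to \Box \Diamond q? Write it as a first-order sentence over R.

\forall x \forall y \forall z ((x R^3 y \wedge xRz) \to \exists w (y R^2 w \wedge zRw))

This is a Sahlqvist (Geach-type) schema ◇^3□^2q → □^1◇^1q.
Minimal-valuation argument: fix x; take any y with xR^3y and any z with xR^1z. Set V(q) to the set of worlds R-reachable from y in exactly 2 steps. Then □^2q holds at y, so the antecedent holds at x; validity forces ◇^1q at z, giving a w with zR^1w and yR^2w.
First-order correspondent: \forall x \forall y \forall z ((x R^3 y \wedge xRz) \to \exists w (y R^2 w \wedge zRw)).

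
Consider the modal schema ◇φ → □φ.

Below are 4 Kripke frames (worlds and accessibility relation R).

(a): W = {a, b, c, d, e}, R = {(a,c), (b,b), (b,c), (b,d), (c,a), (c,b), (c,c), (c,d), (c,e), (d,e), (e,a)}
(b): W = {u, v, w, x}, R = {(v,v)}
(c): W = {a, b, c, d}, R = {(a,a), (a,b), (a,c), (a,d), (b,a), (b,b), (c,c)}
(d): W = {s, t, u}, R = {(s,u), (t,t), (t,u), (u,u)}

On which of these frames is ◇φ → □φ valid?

(b)

Frame correspondent (Sahlqvist): ∀x ∀y ∀z (Rxy ∧ Rxz → y = z) — i.e. partial functionality.
(a): fails — b sees both b and c.
(b): ✓.
(c): fails — a sees both a and b.
(d): fails — t sees both t and u.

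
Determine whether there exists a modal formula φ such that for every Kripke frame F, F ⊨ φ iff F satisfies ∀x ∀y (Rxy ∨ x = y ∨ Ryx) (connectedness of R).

Not modally definable

Any modally definable frame class is closed under disjoint unions.
Take 2 disjoint single-world reflexive frames: each is trivially connected, but their disjoint union has 2 worlds with no edge between distinct components, so it is not connected.
So no modal formula (or set of formulas) defines exactly the connected frames.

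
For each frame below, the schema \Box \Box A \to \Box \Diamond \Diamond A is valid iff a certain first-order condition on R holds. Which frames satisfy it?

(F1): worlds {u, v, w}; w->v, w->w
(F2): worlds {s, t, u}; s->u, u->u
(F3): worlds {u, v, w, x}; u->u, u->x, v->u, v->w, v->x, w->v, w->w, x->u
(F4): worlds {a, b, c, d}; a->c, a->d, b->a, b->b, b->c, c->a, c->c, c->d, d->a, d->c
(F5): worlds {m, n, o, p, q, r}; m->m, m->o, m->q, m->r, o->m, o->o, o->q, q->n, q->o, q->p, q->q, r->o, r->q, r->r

(F2), (F3), (F4)

The schema corresponds to a generalized confluence (Geach) condition: \forall x \forall z (xRz \to \exists w (x R^2 w \wedge z R^2 w)).
(F1): fails — wRv but no t with wR²t and vR²t.
(F2): ✓.
(F3): ✓.
(F4): ✓.
(F5): fails — qRn but no w with qR²w and nR²w.
Valid on: (F2), (F3), (F4).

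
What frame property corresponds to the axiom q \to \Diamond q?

This is frame-equivalent to □q → q (substitute ¬q for q and contrapose).
Suppose □q→q is valid. At any x set V(q)={w : Rxw}. Then □q holds at x, so q holds at x, i.e. Rxx.

reflexivity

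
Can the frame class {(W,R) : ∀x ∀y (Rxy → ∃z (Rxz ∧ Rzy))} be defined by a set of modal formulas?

Yes: it is density, defined by the C4 schema □□r → □r.
Suppose □□r→□r is valid. Take Rxy and set V(r)={w : xR²w}. Then □□r at x, so □r at x, so r at y, i.e. ∃z(Rxz∧Rzy).

Yes, by □□r → □r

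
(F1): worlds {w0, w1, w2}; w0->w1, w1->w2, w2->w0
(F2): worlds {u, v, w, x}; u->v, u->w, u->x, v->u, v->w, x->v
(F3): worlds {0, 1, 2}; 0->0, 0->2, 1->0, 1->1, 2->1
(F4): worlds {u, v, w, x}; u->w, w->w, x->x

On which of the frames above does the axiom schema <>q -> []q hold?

(F1), (F4)

The schema corresponds to partial functionality: forall x forall y forall z (Rxy & Rxz -> y = z).
(F1): satisfies the condition.
(F2): fails — u sees both v and w.
(F3): fails — 0 sees both 0 and 2.
(F4): satisfies the condition.
Valid on: (F1), (F4).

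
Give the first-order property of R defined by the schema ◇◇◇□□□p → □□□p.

This is a Sahlqvist (Geach-type) schema ◇^3□^3p → □^3◇^0p.
Minimal-valuation argument: fix x; take any y with xR^3y and any z with xR^3z. Set V(p) to the set of worlds R-reachable from y in exactly 3 steps. Then □^3p holds at y, so the antecedent holds at x; validity forces ◇^0p at z, giving a w with zR^0w and yR^3w.
First-order correspondent: ∀x ∀y ∀z ((xR³y ∧ xR³z) → ∃w (yR³w ∧ z = w)).

∀x ∀y ∀z ((xR³y ∧ xR³z) → ∃w (yR³w ∧ z = w))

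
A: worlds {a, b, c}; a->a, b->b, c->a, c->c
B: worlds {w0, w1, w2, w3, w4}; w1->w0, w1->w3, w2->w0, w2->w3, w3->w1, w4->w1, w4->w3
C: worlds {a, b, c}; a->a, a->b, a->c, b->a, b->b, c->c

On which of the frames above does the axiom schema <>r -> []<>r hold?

none

Frame correspondent (Sahlqvist): forall x forall y forall z (Rxy & Rxz -> Ryz) — i.e. the Euclidean property.
A: fails — Rca and Rcc but not Rac.
B: fails — Rw1w0 and Rw1w0 but not Rw0w0.
C: fails — Rab and Rac but not Rbc.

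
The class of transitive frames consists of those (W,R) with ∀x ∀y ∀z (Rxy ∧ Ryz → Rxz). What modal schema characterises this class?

The condition is transitivity. The 4 schema □p → □□p defines it.
Suppose □p→□□p is valid. Take Rxy, Ryz and set V(p)={w : Rxw}. Then □p at x, so □□p at x, so □p at y, so p at z, i.e. Rxz.

□p → □□p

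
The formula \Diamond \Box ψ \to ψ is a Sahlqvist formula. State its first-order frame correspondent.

symmetry: \forall x \forall y (Rxy \to Ryx)

This is frame-equivalent to ψ → □◇ψ (substitute ¬ψ for ψ and contrapose).
Suppose ψ→□◇ψ is valid. Take Rxy and set V(ψ)={x}. Then ψ at x, so □◇ψ at x, so ◇ψ at y, so some z with Ryz has ψ; z=x, i.e. Ryx.
Conversely, any frame satisfying \forall x \forall y (Rxy \to Ryx) validates the schema.
Frame condition: \forall x \forall y (Rxy \to Ryx).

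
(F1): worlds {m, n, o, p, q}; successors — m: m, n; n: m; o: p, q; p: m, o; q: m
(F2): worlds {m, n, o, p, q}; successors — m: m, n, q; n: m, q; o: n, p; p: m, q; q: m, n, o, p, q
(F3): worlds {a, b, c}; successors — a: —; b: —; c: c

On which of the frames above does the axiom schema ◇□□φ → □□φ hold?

(F3)

The schema corresponds to a generalized confluence (Geach) condition: ∀x ∀y ∀z ((xRy ∧ xR²z) → ∃w (yR²w ∧ z = w)).
(F1): fails — oRp, oR²o but no w with pR²w and o=w.
(F2): fails — qRo, qR²n but no w with oR²w and n=w.
(F3): condition met.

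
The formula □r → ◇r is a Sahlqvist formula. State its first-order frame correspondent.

seriality

Suppose □r→◇r is valid. At any x set V(r)=W. Then □r at x, so ◇r at x, so x has a successor.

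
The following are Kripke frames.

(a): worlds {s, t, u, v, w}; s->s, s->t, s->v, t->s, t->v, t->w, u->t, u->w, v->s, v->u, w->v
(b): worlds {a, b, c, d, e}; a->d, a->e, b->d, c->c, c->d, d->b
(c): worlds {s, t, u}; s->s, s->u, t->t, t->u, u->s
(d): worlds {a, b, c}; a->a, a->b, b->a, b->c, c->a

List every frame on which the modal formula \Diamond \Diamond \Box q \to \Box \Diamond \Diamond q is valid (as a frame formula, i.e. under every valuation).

Frame correspondent (Sahlqvist): \forall x \forall y \forall z ((x R^2 y \wedge xRz) \to \exists w (yRw \wedge z R^2 w)) — i.e. a generalized confluence (Geach) condition.
(a): fails — tR²u, tRw but no w* with uRw* and wR²w*.
(b): fails — aR²b, aRe but no w with bRw and eR²w.
(c): holds.
(d): holds.

(c), (d)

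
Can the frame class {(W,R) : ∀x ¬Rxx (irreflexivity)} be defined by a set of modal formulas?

Not modally definable

Any modally definable frame class is closed under surjective bounded morphisms.
The 5-cycle (worlds w0,w1,w2,w3,w4 with w0→w1→w2→w3→w4→w0) is irreflexive, and the map sending every world to a single reflexive point • is a surjective bounded morphism (forth: every edge maps to (•,•); back: every world has a successor). So any modal formula valid on the 5-cycle is also valid on the reflexive point, which is not irreflexive.
So no modal formula (or set of formulas) defines exactly the irreflexive frames.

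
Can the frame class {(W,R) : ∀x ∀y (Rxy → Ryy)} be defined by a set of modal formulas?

The condition is shift-reflexivity. A defining modal formula is □(□r → r).
Suppose □(□r→r) is valid. Take Rxy and set V(r)={w : Ryw}. Then at y, □r holds; since □(□r→r) at x, □r→r at y, so r at y, i.e. Ryy.

Yes — defined by □(□r → r)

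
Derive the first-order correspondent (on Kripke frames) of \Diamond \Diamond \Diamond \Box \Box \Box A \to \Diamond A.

This is a Sahlqvist (Geach-type) schema ◇^3□^3A → □^0◇^1A.
Minimal-valuation argument: fix x; take any y with xR^3y and any z with xR^0z. Set V(A) to the set of worlds R-reachable from y in exactly 3 steps. Then □^3A holds at y, so the antecedent holds at x; validity forces ◇^1A at z, giving a w with zR^1w and yR^3w.
First-order correspondent: \forall x \forall y (x R^3 y \to \exists w (y R^3 w \wedge xRw)).

\forall x \forall y (x R^3 y \to \exists w (y R^3 w \wedge xRw))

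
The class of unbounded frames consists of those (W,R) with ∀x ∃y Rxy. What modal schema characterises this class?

The condition is seriality. The D schema □q → ◇q defines it.
Suppose □q→◇q is valid. At any x set V(q)=W. Then □q at x, so ◇q at x, so x has a successor.

□q → ◇q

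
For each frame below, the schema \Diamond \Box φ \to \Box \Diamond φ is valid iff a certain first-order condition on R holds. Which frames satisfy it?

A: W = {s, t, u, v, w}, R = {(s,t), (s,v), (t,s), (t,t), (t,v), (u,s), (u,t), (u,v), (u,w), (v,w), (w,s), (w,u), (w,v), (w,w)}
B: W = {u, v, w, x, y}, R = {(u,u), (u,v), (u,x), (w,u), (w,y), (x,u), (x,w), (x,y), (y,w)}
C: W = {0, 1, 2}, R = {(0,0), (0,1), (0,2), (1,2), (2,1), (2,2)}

This is the axiom for convergence; its first-order frame correspondent is \forall x \forall y \forall z (Rxy \wedge Rxz \to \exists w (Ryw \wedge Rzw)).
A: fails — Rsv and Rst but v and t have no common successor.
B: fails — Ruv and Ruv but v and v have no common successor.
C: satisfies the condition.

C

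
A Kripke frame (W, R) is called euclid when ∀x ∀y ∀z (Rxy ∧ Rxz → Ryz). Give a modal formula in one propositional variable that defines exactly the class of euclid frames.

◇s → □◇s

A defining formula is ◇s → □◇s (the 5 axiom).
Suppose ◇s→□◇s is valid. Take Rxy, Rxz and set V(s)={y}. Then ◇s at x, so □◇s at x, so ◇s at z, so some w with Rzw has s; w=y, i.e. Rzy. By symmetry of the argument, Ryz.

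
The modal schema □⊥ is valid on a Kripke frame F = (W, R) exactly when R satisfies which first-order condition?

emptiness of R: ∀x ∀y ¬Rxy

□⊥ is valid iff no world has any successor (otherwise □⊥ fails at any world with one).
Conversely, any frame satisfying ∀x ∀y ¬Rxy validates the schema.
Frame condition: ∀x ∀y ¬Rxy.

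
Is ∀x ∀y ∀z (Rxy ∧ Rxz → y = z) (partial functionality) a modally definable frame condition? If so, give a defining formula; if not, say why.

Definable; ◇p → □p defines it

The condition is partial functionality. A defining modal formula is ◇p → □p.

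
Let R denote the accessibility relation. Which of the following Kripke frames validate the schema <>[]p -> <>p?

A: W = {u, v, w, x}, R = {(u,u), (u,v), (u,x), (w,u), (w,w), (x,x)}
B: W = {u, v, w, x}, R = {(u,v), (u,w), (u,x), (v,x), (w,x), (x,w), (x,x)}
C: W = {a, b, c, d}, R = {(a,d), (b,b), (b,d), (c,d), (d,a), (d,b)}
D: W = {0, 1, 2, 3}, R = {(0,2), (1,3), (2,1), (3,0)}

This is the axiom for a generalized confluence (Geach) condition; its first-order frame correspondent is forall x forall y (xRy -> exists w (yRw & xRw)).
A: fails — uRv but no t with vRt and uRt.
B: holds.
C: fails — aRd but no w with dRw and aRw.
D: fails — 0R2 but no w with 2Rw and 0Rw.
Valid on: B.

B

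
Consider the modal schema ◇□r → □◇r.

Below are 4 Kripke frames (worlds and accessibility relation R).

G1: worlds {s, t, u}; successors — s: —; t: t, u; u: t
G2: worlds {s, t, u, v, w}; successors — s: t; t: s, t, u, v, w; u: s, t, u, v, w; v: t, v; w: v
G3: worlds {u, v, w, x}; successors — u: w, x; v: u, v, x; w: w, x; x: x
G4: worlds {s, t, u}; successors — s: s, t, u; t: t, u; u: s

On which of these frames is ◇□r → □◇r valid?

G1, G3

Frame correspondent (Sahlqvist): ∀x ∀y ∀z (Rxy ∧ Rxz → ∃w (Ryw ∧ Rzw)) — i.e. convergence.
G1: ✓.
G2: fails — Rts and Rtw but s and w have no common successor.
G3: ✓.
G4: fails — Rsu and Rst but u and t have no common successor.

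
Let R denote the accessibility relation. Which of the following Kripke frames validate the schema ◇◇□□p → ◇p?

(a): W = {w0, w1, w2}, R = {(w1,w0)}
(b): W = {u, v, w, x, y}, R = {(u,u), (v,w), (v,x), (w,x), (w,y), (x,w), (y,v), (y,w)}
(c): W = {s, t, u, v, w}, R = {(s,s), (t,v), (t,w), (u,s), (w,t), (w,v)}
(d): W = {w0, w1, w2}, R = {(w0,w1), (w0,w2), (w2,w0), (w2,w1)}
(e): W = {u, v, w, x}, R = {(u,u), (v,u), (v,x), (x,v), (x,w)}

(a)

The schema corresponds to a generalized confluence (Geach) condition: ∀x ∀y (xR²y → ∃w (yR²w ∧ xRw)).
(a): holds.
(b): fails — wR²w but no t with wR²t and wRt.
(c): fails — tR²v but no w* with vR²w* and tRw*.
(d): fails — w0R²w1 but no w with w1R²w and w0Rw.
(e): fails — vR²w but no t with wR²t and vRt.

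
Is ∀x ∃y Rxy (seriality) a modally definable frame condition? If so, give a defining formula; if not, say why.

Definable; □q → ◇q defines it

Yes: it is seriality, defined by the D schema □q → ◇q.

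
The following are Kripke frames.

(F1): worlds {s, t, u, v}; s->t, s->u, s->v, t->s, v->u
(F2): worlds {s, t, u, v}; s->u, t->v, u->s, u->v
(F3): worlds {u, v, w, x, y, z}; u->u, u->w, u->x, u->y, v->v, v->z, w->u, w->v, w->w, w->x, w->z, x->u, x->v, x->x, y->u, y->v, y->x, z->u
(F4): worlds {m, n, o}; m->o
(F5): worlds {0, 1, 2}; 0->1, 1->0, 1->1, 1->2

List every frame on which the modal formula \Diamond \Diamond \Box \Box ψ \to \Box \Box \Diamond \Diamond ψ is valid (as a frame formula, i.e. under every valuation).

Frame correspondent (Sahlqvist): \forall x \forall y \forall z ((x R^2 y \wedge x R^2 z) \to \exists w (y R^2 w \wedge z R^2 w)) — i.e. a generalized confluence (Geach) condition.
(F1): fails — sR²s, sR²u but no w with sR²w and uR²w.
(F2): fails — sR²s, sR²v but no w with sR²w and vR²w.
(F3): satisfies the condition.
(F4): satisfies the condition.
(F5): fails — 0R²0, 0R²2 but no w with 0R²w and 2R²w.
Valid on: (F3), (F4).

(F3), (F4)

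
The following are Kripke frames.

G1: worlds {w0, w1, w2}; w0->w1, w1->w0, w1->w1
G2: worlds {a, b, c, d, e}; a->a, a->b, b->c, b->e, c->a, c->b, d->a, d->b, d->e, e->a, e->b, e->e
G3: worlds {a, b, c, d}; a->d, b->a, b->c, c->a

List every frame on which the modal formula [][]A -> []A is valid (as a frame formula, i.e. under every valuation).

G1

This is the axiom for density; its first-order frame correspondent is forall x forall y (Rxy -> exists z (Rxz & Rzy)).
G1: holds.
G2: fails — Rbc but no z with Rbz and Rzc.
G3: fails — Rca but no z with Rcz and Rza.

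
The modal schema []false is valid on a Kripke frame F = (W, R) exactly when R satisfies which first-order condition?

emptiness of R

□⊥ is valid iff no world has any successor (otherwise □⊥ fails at any world with one).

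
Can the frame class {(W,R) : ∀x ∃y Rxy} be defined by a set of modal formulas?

This is a Sahlqvist condition; the D axiom □p → ◇p defines it.
Suppose □p→◇p is valid. At any x set V(p)=W. Then □p at x, so ◇p at x, so x has a successor.

Definable; □p → ◇p defines it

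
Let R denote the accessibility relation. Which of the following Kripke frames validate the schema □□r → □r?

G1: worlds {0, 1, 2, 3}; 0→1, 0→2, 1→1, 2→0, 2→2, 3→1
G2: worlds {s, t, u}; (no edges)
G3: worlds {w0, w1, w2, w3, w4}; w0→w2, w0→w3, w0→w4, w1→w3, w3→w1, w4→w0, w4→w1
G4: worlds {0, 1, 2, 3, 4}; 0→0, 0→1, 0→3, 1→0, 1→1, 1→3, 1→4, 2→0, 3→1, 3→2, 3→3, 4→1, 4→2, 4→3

The schema corresponds to density: ∀x ∀y (Rxy → ∃z (Rxz ∧ Rzy)).
G1: ✓.
G2: ✓.
G3: fails — Rw0w4 but no z with Rw0z and Rzw4.
G4: ✓.
Valid on: G1, G2, G4.

G1, G2, G4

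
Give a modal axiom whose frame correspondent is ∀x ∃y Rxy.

□p → ◇p

This is seriality; the standard corresponding axiom is D: □p → ◇p.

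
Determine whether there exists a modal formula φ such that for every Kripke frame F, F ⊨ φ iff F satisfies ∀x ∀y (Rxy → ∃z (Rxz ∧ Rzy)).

Yes: it is density, defined by the C4 schema □□p → □p.

Yes — defined by □□p → □p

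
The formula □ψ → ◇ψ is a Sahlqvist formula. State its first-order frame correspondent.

seriality

Suppose □ψ→◇ψ is valid. At any x set V(ψ)=W. Then □ψ at x, so ◇ψ at x, so x has a successor.
Conversely, on a frame with seriality the schema holds at every world under every valuation.
Frame condition: ∀x ∃y Rxy.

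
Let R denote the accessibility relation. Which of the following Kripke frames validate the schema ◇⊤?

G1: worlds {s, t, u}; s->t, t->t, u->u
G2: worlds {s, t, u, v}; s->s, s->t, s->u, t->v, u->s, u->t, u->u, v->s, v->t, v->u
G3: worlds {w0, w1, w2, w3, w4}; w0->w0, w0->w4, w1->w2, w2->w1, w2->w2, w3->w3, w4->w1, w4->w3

The schema corresponds to seriality: ∀x ∃y Rxy.
G1: satisfies the condition.
G2: satisfies the condition.
G3: satisfies the condition.
Valid on: G1, G2, G3.

G1, G2, G3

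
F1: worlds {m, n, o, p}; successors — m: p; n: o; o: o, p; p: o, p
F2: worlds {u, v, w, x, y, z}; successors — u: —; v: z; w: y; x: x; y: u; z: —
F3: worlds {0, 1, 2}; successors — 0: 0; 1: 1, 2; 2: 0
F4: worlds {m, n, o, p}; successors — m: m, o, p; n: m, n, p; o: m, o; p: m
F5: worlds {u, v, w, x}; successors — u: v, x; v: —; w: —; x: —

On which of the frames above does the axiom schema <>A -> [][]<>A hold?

F1, F5

This is the axiom for a generalized confluence (Geach) condition; its first-order frame correspondent is forall x forall y forall z ((xRy & x R^2 z) -> exists w (y = w & zRw)).
F1: ✓.
F2: fails — wRy, wR²u but no t with y=t and uRt.
F3: fails — 1R1, 1R²0 but no w with 1=w and 0Rw.
F4: fails — mRo, mR²p but no w with o=w and pRw.
F5: ✓.
Valid on: F1, F5.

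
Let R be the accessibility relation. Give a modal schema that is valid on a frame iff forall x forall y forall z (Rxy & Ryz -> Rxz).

A defining formula is □q → □□q (the 4 axiom).
Suppose □q→□□q is valid. Take Rxy, Ryz and set V(q)={w : Rxw}. Then □q at x, so □□q at x, so □q at y, so q at z, i.e. Rxz.

□q → □□q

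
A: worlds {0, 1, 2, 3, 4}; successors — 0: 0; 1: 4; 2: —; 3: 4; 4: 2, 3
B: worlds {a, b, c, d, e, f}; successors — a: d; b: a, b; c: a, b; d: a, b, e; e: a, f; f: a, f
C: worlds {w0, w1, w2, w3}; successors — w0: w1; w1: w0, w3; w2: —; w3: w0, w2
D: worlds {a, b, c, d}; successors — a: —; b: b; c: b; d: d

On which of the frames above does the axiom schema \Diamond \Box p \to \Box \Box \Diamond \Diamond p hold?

D

The schema corresponds to a generalized confluence (Geach) condition: \forall x \forall y \forall z ((xRy \wedge x R^2 z) \to \exists w (yRw \wedge z R^2 w)).
A: fails — 1R4, 1R²2 but no w with 4Rw and 2R²w.
B: fails — bRa, bR²a but no w with aRw and aR²w.
C: fails — w0Rw1, w0R²w3 but no w with w1Rw and w3R²w.
D: ✓.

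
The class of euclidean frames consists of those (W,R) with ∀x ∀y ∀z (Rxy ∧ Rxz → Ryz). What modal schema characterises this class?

This is the Euclidean property; the standard corresponding axiom is 5: ◇r → □◇r.
Suppose ◇r→□◇r is valid. Take Rxy, Rxz and set V(r)={y}. Then ◇r at x, so □◇r at x, so ◇r at z, so some w with Rzw has r; w=y, i.e. Rzy. By symmetry of the argument, Ryz.

◇r → □◇r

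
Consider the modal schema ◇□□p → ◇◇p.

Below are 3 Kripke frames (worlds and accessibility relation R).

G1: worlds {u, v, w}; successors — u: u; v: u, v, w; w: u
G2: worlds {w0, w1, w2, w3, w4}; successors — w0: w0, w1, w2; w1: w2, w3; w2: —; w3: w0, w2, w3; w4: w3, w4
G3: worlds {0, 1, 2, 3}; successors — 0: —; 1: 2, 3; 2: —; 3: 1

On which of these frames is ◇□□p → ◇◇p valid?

G1

Frame correspondent (Sahlqvist): ∀x ∀y (xRy → ∃w (yR²w ∧ xR²w)) — i.e. a generalized confluence (Geach) condition.
G1: ✓.
G2: fails — w0Rw2 but no w with w2R²w and w0R²w.
G3: fails — 1R2 but no w with 2R²w and 1R²w.
Valid on: G1.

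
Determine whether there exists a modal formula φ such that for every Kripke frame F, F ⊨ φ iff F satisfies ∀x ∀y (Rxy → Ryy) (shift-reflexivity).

Yes: it is shift-reflexivity, defined by the T□ schema □(□r → r).

Yes, by □(□r → r)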